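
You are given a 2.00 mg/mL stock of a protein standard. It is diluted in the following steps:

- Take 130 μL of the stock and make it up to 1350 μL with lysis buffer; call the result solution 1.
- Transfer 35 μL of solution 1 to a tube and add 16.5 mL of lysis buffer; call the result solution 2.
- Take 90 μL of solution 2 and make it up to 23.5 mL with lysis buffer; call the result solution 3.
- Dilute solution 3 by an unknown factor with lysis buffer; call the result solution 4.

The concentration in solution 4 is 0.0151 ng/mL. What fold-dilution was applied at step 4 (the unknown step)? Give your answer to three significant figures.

103-fold

Step 1: 130 μL brought to 1350 μL → factor 1350/130 = 10.385
Step 2: 35 μL + 16.5 mL = 16535 μL total → factor 16535/35 = 472.43
Step 3: 90 μL brought to 23.5 mL → factor 23500/90 = 261.11
Step 4: unknown factor x
Product of known-step factors = 1.281 × 10^6
Overall factor = 2.00 mg/mL / (0.0151 ng/mL) = 1.3245 × 10^8
x = 1.3245 × 10^8 / 1.281 × 10^6 = 103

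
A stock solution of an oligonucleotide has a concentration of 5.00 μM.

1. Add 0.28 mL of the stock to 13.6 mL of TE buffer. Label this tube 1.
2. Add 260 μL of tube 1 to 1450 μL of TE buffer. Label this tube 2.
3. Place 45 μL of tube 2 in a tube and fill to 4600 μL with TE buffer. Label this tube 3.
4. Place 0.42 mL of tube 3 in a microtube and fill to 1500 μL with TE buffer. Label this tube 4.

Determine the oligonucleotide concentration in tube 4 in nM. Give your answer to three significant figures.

Step 1: 0.28 mL + 13.6 mL = 13.88 mL total → factor 13.88/0.28 = 49.571
Step 2: 260 μL + 1450 μL = 1710 μL total → factor 1710/260 = 6.5769
Step 3: 45 μL brought to 4600 μL → factor 4600/45 = 102.22
Step 4: 0.42 mL brought to 1500 μL → factor 1.5/0.42 = 3.5714
Overall dilution factor = 49.571 × 6.5769 × 102.22 × 3.5714 = 1.1903 × 10^5
Final = 5.00 μM / 1.1903 × 10^5 = 4.201 × 10^-5 μM = 0.0420 nM

0.0420 nM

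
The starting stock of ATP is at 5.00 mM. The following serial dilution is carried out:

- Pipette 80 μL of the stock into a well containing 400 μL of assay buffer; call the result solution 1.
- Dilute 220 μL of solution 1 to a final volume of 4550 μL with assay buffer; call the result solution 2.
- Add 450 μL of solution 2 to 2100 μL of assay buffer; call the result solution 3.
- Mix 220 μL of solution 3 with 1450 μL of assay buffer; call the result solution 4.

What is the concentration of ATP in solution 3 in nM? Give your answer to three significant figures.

7.11 × 10^3 nM

Step 1: 80 μL + 400 μL = 480 μL total → factor 480/80 = 6
Step 2: 220 μL brought to 4550 μL → factor 4550/220 = 20.682
Step 3: 450 μL + 2100 μL = 2550 μL total → factor 2550/450 = 5.6667
Dilution factor through solution 3 = 6 × 20.682 × 5.6667 = 703.18
[solution 3] = 5.00 mM / 703.18 = 0.007111 mM = 7.11 × 10^3 nM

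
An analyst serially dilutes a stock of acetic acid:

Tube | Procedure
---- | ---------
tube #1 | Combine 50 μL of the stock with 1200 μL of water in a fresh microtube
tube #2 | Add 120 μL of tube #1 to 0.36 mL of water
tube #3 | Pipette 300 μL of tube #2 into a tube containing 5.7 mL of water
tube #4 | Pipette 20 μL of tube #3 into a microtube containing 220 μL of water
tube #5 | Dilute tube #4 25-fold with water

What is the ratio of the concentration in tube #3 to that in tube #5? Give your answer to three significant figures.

Step 1: 50 μL + 1200 μL = 1250 μL total → factor 1250/50 = 25
Step 2: 120 μL + 0.36 mL = 480 μL total → factor 480/120 = 4
Step 3: 300 μL + 5.7 mL = 6000 μL total → factor 6000/300 = 20
Step 4: 20 μL + 220 μL = 240 μL total → factor 240/20 = 12
Step 5: 25-fold → factor 25
Dilution factor to tube #3 = 2000; to tube #5 = 6 × 10^5
[tube #3]/[tube #5] = (factor to tube #5)/(factor to tube #3) = 6 × 10^5/2000 = 300

300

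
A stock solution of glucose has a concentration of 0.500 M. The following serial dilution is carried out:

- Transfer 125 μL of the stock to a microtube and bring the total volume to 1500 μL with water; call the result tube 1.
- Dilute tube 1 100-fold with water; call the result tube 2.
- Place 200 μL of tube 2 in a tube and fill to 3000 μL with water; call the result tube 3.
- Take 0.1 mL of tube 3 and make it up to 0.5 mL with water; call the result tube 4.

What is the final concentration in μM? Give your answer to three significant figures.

Step 1: 125 μL brought to 1500 μL → factor 1500/125 = 12
Step 2: 100-fold → factor 100
Step 3: 200 μL brought to 3000 μL → factor 3000/200 = 15
Step 4: 0.1 mL brought to 0.5 mL → factor 0.5/0.1 = 5
Overall dilution factor = 12 × 100 × 15 × 5 = 90000
Final = 0.500 M / 90000 = 5.556 × 10^-6 M = 5.56 μM

5.56 μM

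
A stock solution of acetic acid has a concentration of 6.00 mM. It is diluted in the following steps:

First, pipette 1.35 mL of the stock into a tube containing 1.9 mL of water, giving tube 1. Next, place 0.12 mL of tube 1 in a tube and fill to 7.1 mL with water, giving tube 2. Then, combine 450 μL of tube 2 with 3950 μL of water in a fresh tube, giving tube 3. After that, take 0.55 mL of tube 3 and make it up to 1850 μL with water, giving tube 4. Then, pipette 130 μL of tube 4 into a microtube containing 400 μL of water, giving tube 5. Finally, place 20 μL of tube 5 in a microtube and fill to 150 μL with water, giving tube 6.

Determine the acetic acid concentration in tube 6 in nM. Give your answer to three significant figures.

Step 1: 1.35 mL + 1.9 mL = 3.25 mL total → factor 3.25/1.35 = 2.4074
Step 2: 0.12 mL brought to 7.1 mL → factor 7.1/0.12 = 59.167
Step 3: 450 μL + 3950 μL = 4400 μL total → factor 4400/450 = 9.7778
Step 4: 0.55 mL brought to 1850 μL → factor 1.85/0.55 = 3.3636
Step 5: 130 μL + 400 μL = 530 μL total → factor 530/130 = 4.0769
Step 6: 20 μL brought to 150 μL → factor 150/20 = 7.5
Overall dilution factor = 2.4074 × 59.167 × 9.7778 × 3.3636 × 4.0769 × 7.5 = 1.4324 × 10^5
Final = 6.00 mM / 1.4324 × 10^5 = 4.189 × 10^-5 mM = 41.9 nM

41.9 nM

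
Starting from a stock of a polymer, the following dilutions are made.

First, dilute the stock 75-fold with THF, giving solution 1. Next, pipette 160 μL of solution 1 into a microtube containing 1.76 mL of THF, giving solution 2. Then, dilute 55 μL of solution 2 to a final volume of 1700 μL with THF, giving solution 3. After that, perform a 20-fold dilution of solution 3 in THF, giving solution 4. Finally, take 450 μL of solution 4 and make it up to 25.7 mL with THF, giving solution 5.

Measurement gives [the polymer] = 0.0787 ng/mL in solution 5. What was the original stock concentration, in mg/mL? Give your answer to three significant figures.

Step 1: 75-fold → factor 75
Step 2: 160 μL + 1.76 mL = 1920 μL total → factor 1920/160 = 12
Step 3: 55 μL brought to 1700 μL → factor 1700/55 = 30.909
Step 4: 20-fold → factor 20
Step 5: 450 μL brought to 25.7 mL → factor 25700/450 = 57.111
Overall dilution factor = 75 × 12 × 30.909 × 20 × 57.111 = 3.1775 × 10^7
Stock = 0.0787 ng/mL × 3.1775 × 10^7 = 2.501 × 10^6 ng/mL = 2.50 mg/mL

2.50 mg/mL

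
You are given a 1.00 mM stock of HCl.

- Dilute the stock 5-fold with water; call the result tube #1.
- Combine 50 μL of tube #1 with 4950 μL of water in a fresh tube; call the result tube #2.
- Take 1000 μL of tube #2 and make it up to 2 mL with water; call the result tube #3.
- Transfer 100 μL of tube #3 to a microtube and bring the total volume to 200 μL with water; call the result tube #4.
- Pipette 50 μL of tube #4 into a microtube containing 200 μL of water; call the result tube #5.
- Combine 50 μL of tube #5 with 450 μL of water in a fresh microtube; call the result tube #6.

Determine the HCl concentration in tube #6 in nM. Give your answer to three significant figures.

10.0 nM

Step 1: 5-fold → factor 5
Step 2: 50 μL + 4950 μL = 5000 μL total → factor 5000/50 = 100
Step 3: 1000 μL brought to 2 mL → factor 2000/1000 = 2
Step 4: 100 μL brought to 200 μL → factor 200/100 = 2
Step 5: 50 μL + 200 μL = 250 μL total → factor 250/50 = 5
Step 6: 50 μL + 450 μL = 500 μL total → factor 500/50 = 10
Overall dilution factor = 5 × 100 × 2 × 2 × 5 × 10 = 1 × 10^5
Final = 1.00 mM / 1 × 10^5 = 1.000 × 10^-5 mM = 10.0 nM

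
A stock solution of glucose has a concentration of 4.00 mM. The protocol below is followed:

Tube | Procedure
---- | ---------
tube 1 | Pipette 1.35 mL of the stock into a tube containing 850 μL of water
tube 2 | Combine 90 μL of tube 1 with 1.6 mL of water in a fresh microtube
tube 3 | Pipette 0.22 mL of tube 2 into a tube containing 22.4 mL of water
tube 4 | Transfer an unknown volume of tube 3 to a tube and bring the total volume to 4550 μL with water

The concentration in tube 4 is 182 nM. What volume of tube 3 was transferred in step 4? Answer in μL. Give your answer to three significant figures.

651 μL

Step 1: 1.35 mL + 850 μL = 2.2 mL total → factor 2.2/1.35 = 1.6296
Step 2: 90 μL + 1.6 mL = 1690 μL total → factor 1690/90 = 18.778
Step 3: 0.22 mL + 22.4 mL = 22.62 mL total → factor 22.62/0.22 = 102.82
Step 4: v brought to 4550 μL → factor = 4550 μL/v
Product of known-step factors = 3146.3
Overall factor = 4.00 mM / (182 nM) = 21978
Step-4 factor = 21978 / 3146.3 = 6.9853
v = 4550 μL / 6.9853 = 651 μL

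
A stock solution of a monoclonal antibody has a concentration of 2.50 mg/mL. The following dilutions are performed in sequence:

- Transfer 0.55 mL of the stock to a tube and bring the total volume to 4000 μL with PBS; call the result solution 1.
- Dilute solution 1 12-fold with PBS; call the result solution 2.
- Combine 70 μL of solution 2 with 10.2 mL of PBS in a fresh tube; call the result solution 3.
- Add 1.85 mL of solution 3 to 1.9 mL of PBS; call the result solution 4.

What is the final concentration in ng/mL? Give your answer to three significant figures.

96.3 ng/mL

Step 1: 0.55 mL brought to 4000 μL → factor 4/0.55 = 7.2727
Step 2: 12-fold → factor 12
Step 3: 70 μL + 10.2 mL = 10270 μL total → factor 10270/70 = 146.71
Step 4: 1.85 mL + 1.9 mL = 3.75 mL total → factor 3.75/1.85 = 2.027
Overall dilution factor = 7.2727 × 12 × 146.71 × 2.027 = 25954
Final = 2.50 mg/mL / 25954 = 9.632 × 10^-5 mg/mL = 96.3 ng/mL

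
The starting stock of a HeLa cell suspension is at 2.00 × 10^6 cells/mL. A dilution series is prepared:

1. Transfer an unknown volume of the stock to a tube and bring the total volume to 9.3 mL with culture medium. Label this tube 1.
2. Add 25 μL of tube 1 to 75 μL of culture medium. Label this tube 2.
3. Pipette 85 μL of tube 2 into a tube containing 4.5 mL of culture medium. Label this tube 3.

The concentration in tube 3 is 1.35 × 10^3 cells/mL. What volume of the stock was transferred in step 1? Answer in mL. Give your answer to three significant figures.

1.35 mL

Step 1: v brought to 9.3 mL → factor = 9.3 mL/v
Step 2: 25 μL + 75 μL = 100 μL total → factor 100/25 = 4
Step 3: 85 μL + 4.5 mL = 4585 μL total → factor 4585/85 = 53.941
Product of known-step factors = 215.76
Overall factor = 2.00 × 10^6 cells/mL / (1.35 × 10^3 cells/mL) = 1481.5
Step-1 factor = 1481.5 / 215.76 = 6.8662
v = 9.3 mL / 6.8662 = 1.35 mL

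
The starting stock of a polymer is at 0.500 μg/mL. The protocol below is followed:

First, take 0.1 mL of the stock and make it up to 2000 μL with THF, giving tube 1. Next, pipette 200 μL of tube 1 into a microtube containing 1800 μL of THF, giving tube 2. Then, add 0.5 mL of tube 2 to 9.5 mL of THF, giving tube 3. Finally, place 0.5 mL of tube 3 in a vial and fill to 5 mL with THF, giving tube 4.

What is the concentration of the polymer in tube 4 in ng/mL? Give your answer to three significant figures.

Step 1: 0.1 mL brought to 2000 μL → factor 2/0.1 = 20
Step 2: 200 μL + 1800 μL = 2000 μL total → factor 2000/200 = 10
Step 3: 0.5 mL + 9.5 mL = 10 mL total → factor 10/0.5 = 20
Step 4: 0.5 mL brought to 5 mL → factor 5/0.5 = 10
Overall dilution factor = 20 × 10 × 20 × 10 = 40000
Final = 0.500 μg/mL / 40000 = 1.250 × 10^-5 μg/mL = 0.0125 ng/mL

0.0125 ng/mL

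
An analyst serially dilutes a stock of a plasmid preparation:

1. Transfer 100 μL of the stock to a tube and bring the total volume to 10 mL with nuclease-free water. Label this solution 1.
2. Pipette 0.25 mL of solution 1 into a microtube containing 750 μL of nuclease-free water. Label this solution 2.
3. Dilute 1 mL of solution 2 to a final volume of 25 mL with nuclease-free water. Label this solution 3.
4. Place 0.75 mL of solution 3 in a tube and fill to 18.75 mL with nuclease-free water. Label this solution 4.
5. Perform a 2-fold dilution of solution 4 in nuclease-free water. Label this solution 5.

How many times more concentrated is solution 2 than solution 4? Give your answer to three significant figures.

625

Step 1: 100 μL brought to 10 mL → factor 10000/100 = 100
Step 2: 0.25 mL + 750 μL = 1 mL total → factor 1/0.25 = 4
Step 3: 1 mL brought to 25 mL → factor 25/1 = 25
Step 4: 0.75 mL brought to 18.75 mL → factor 18.75/0.75 = 25
Dilution factor to solution 2 = 400; to solution 4 = 2.5 × 10^5
[solution 2]/[solution 4] = (factor to solution 4)/(factor to solution 2) = 2.5 × 10^5/400 = 625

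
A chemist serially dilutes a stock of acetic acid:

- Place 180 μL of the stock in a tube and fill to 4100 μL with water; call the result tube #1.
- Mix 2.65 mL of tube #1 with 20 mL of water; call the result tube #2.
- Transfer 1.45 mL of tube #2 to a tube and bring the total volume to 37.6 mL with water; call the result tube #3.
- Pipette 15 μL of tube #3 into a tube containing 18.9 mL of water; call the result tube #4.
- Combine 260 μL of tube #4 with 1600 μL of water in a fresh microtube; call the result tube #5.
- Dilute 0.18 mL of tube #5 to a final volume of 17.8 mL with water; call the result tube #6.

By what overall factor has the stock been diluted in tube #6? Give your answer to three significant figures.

Step 1: 180 μL brought to 4100 μL → factor 4100/180 = 22.778
Step 2: 2.65 mL + 20 mL = 22.65 mL total → factor 22.65/2.65 = 8.5472
Step 3: 1.45 mL brought to 37.6 mL → factor 37.6/1.45 = 25.931
Step 4: 15 μL + 18.9 mL = 18915 μL total → factor 18915/15 = 1261
Step 5: 260 μL + 1600 μL = 1860 μL total → factor 1860/260 = 7.1538
Step 6: 0.18 mL brought to 17.8 mL → factor 17.8/0.18 = 98.889
Overall dilution factor = 22.778 × 8.5472 × 25.931 × 1261 × 7.1538 × 98.889 = 4.5036 × 10^9

4.50 × 10^9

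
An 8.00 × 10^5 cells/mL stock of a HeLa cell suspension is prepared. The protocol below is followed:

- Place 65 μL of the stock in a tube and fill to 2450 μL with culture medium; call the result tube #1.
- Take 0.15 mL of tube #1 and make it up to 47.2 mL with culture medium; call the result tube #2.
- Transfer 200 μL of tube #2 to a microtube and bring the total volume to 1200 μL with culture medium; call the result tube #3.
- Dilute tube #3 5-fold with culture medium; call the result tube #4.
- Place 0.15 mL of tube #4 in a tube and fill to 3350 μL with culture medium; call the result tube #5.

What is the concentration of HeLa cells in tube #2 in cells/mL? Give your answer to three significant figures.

Step 1: 65 μL brought to 2450 μL → factor 2450/65 = 37.692
Step 2: 0.15 mL brought to 47.2 mL → factor 47.2/0.15 = 314.67
Dilution factor through tube #2 = 37.692 × 314.67 = 11861
[tube #2] = 8.00 × 10^5 cells/mL / 11861 = 67.5 cells/mL

67.5 cells/mL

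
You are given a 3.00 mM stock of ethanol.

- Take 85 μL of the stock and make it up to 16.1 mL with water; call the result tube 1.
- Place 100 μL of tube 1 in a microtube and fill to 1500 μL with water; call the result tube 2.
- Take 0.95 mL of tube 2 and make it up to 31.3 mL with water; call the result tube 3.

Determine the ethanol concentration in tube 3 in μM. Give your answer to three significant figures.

Step 1: 85 μL brought to 16.1 mL → factor 16100/85 = 189.41
Step 2: 100 μL brought to 1500 μL → factor 1500/100 = 15
Step 3: 0.95 mL brought to 31.3 mL → factor 31.3/0.95 = 32.947
Overall dilution factor = 189.41 × 15 × 32.947 = 93609
Final = 3.00 mM / 93609 = 3.205 × 10^-5 mM = 0.0320 μM

0.0320 μM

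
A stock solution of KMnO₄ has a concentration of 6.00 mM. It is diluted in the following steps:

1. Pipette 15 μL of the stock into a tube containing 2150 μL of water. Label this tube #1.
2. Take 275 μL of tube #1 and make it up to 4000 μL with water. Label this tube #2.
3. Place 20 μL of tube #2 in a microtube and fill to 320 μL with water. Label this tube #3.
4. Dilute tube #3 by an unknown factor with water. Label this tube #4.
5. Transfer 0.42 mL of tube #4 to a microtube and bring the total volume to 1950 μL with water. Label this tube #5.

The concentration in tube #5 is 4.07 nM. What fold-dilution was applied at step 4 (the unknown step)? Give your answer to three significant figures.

9.45-fold

Step 1: 15 μL + 2150 μL = 2165 μL total → factor 2165/15 = 144.33
Step 2: 275 μL brought to 4000 μL → factor 4000/275 = 14.545
Step 3: 20 μL brought to 320 μL → factor 320/20 = 16
Step 4: unknown factor x
Step 5: 0.42 mL brought to 1950 μL → factor 1.95/0.42 = 4.6429
Product of known-step factors = 1.5595 × 10^5
Overall factor = 6.00 mM / (4.07 nM) = 1.4742 × 10^6
x = 1.4742 × 10^6 / 1.5595 × 10^5 = 9.45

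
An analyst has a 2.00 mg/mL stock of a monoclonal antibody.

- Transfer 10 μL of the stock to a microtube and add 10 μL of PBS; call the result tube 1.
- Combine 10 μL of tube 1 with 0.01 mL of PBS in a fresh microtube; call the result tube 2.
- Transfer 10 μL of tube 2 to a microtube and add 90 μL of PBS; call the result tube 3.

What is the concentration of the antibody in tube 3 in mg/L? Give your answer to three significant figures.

Step 1: 10 μL + 10 μL = 20 μL total → factor 20/10 = 2
Step 2: 10 μL + 0.01 mL = 20 μL total → factor 20/10 = 2
Step 3: 10 μL + 90 μL = 100 μL total → factor 100/10 = 10
Overall dilution factor = 2 × 2 × 10 = 40
Final = 2.00 mg/mL / 40 = 0.05000 mg/mL = 50.0 mg/L

50.0 mg/L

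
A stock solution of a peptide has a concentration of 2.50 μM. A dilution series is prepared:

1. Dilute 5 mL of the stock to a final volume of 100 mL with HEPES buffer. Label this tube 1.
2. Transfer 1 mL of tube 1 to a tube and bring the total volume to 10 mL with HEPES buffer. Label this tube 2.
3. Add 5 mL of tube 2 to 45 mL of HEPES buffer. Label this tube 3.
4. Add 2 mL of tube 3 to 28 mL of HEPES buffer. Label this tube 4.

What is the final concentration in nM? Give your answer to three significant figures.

0.0833 nM

Step 1: 5 mL brought to 100 mL → factor 100/5 = 20
Step 2: 1 mL brought to 10 mL → factor 10/1 = 10
Step 3: 5 mL + 45 mL = 50 mL total → factor 50/5 = 10
Step 4: 2 mL + 28 mL = 30 mL total → factor 30/2 = 15
Overall dilution factor = 20 × 10 × 10 × 15 = 30000
Final = 2.50 μM / 30000 = 8.333 × 10^-5 μM = 0.0833 nM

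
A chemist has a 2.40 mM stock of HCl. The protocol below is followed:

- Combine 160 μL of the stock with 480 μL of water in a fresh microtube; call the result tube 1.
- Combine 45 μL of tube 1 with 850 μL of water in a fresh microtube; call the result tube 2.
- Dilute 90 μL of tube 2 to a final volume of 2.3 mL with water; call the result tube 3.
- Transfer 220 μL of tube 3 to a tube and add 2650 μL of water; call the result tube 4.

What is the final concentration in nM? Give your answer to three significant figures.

90.5 nM

Step 1: 160 μL + 480 μL = 640 μL total → factor 640/160 = 4
Step 2: 45 μL + 850 μL = 895 μL total → factor 895/45 = 19.889
Step 3: 90 μL brought to 2.3 mL → factor 2300/90 = 25.556
Step 4: 220 μL + 2650 μL = 2870 μL total → factor 2870/220 = 13.045
Overall dilution factor = 4 × 19.889 × 25.556 × 13.045 = 26523
Final = 2.40 mM / 26523 = 9.049 × 10^-5 mM = 90.5 nM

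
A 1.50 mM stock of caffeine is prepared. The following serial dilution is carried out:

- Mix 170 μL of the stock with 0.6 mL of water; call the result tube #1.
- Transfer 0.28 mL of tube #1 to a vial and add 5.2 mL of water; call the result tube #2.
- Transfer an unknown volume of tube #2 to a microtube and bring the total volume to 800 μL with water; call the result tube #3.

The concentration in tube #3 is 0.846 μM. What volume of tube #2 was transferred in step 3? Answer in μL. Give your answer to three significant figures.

Step 1: 170 μL + 0.6 mL = 770 μL total → factor 770/170 = 4.5294
Step 2: 0.28 mL + 5.2 mL = 5.48 mL total → factor 5.48/0.28 = 19.571
Step 3: v brought to 800 μL → factor = 800 μL/v
Product of known-step factors = 88.647
Overall factor = 1.50 mM / (0.846 μM) = 1773
Step-3 factor = 1773 / 88.647 = 20.001
v = 800 μL / 20.001 = 40.0 μL

40.0 μL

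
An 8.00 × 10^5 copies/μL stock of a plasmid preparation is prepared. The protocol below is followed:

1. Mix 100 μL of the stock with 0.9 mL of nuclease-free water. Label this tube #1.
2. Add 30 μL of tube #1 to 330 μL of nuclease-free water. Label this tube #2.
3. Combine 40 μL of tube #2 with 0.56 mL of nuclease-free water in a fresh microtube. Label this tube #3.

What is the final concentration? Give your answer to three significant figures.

Step 1: 100 μL + 0.9 mL = 1000 μL total → factor 1000/100 = 10
Step 2: 30 μL + 330 μL = 360 μL total → factor 360/30 = 12
Step 3: 40 μL + 0.56 mL = 600 μL total → factor 600/40 = 15
Overall dilution factor = 10 × 12 × 15 = 1800
Final = 8.00 × 10^5 copies/μL / 1800 = 444 copies/μL

444 copies/μL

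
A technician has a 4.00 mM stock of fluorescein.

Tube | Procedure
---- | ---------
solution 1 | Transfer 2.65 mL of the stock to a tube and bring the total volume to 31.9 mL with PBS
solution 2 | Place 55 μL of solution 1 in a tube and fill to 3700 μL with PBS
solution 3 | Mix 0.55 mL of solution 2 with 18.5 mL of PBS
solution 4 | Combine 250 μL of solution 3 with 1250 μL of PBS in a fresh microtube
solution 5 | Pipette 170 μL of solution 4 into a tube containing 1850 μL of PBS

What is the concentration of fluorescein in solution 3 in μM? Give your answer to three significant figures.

0.143 μM

Step 1: 2.65 mL brought to 31.9 mL → factor 31.9/2.65 = 12.038
Step 2: 55 μL brought to 3700 μL → factor 3700/55 = 67.273
Step 3: 0.55 mL + 18.5 mL = 19.05 mL total → factor 19.05/0.55 = 34.636
Dilution factor through solution 3 = 12.038 × 67.273 × 34.636 = 28049
[solution 3] = 4.00 mM / 28049 = 0.0001426 mM = 0.143 μM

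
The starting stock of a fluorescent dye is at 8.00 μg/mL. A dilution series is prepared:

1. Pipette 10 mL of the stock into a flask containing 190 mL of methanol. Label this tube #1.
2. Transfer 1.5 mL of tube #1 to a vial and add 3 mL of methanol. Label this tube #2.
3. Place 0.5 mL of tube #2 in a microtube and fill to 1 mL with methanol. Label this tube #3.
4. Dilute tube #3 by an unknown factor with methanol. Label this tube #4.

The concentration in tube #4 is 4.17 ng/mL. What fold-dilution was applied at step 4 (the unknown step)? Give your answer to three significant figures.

Step 1: 10 mL + 190 mL = 200 mL total → factor 200/10 = 20
Step 2: 1.5 mL + 3 mL = 4.5 mL total → factor 4.5/1.5 = 3
Step 3: 0.5 mL brought to 1 mL → factor 1/0.5 = 2
Step 4: unknown factor x
Product of known-step factors = 120
Overall factor = 8.00 μg/mL / (4.17 ng/mL) = 1918.5
x = 1918.5 / 120 = 16.0

16.0-fold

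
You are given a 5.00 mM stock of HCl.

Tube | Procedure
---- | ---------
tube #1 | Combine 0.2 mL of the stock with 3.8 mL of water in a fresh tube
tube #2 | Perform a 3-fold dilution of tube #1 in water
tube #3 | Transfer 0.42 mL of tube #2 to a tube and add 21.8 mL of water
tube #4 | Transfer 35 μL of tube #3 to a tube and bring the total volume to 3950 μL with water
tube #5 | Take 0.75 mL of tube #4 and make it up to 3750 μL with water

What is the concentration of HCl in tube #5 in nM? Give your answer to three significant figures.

2.79 nM

Step 1: 0.2 mL + 3.8 mL = 4 mL total → factor 4/0.2 = 20
Step 2: 3-fold → factor 3
Step 3: 0.42 mL + 21.8 mL = 22.22 mL total → factor 22.22/0.42 = 52.905
Step 4: 35 μL brought to 3950 μL → factor 3950/35 = 112.86
Step 5: 0.75 mL brought to 3750 μL → factor 3.75/0.75 = 5
Overall dilution factor = 20 × 3 × 52.905 × 112.86 × 5 = 1.7912 × 10^6
Final = 5.00 mM / 1.7912 × 10^6 = 2.791 × 10^-6 mM = 2.79 nM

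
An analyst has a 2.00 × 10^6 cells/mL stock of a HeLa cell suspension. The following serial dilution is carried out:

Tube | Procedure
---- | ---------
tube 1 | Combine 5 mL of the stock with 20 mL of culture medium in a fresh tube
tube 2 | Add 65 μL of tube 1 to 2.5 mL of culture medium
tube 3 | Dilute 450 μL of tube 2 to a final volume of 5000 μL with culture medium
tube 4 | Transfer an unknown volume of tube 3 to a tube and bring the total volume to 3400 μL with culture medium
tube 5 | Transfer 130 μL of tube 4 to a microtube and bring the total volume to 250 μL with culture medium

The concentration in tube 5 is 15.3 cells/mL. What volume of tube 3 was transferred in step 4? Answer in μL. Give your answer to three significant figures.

Step 1: 5 mL + 20 mL = 25 mL total → factor 25/5 = 5
Step 2: 65 μL + 2.5 mL = 2565 μL total → factor 2565/65 = 39.462
Step 3: 450 μL brought to 5000 μL → factor 5000/450 = 11.111
Step 4: v brought to 3400 μL → factor = 3400 μL/v
Step 5: 130 μL brought to 250 μL → factor 250/130 = 1.9231
Product of known-step factors = 4216
Overall factor = 2.00 × 10^6 cells/mL / (15.3 cells/mL) = 1.3072 × 10^5
Step-4 factor = 1.3072 × 10^5 / 4216 = 31.006
v = 3400 μL / 31.006 = 110 μL

110 μL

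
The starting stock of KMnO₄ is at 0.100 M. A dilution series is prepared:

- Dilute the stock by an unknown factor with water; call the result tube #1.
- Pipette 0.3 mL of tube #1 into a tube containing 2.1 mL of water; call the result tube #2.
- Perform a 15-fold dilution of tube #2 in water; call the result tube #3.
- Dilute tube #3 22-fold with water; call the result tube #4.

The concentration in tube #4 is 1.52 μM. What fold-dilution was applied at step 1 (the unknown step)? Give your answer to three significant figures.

Step 1: unknown factor x
Step 2: 0.3 mL + 2.1 mL = 2.4 mL total → factor 2.4/0.3 = 8
Step 3: 15-fold → factor 15
Step 4: 22-fold → factor 22
Product of known-step factors = 2640
Overall factor = 0.100 M / (1.52 μM) = 65789
x = 65789 / 2640 = 24.9

24.9-fold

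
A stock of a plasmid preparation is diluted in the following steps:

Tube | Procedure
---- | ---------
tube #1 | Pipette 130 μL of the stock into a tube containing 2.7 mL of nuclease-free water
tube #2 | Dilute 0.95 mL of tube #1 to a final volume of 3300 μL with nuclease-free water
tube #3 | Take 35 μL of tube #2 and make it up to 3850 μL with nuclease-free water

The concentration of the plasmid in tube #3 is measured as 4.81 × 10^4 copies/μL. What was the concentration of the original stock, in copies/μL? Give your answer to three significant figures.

Step 1: 130 μL + 2.7 mL = 2830 μL total → factor 2830/130 = 21.769
Step 2: 0.95 mL brought to 3300 μL → factor 3.3/0.95 = 3.4737
Step 3: 35 μL brought to 3850 μL → factor 3850/35 = 110
Overall dilution factor = 21.769 × 3.4737 × 110 = 8318.1
Stock = 4.81 × 10^4 copies/μL × 8318.1 = 4.00 × 10^8 copies/μL

4.00 × 10^8 copies/μL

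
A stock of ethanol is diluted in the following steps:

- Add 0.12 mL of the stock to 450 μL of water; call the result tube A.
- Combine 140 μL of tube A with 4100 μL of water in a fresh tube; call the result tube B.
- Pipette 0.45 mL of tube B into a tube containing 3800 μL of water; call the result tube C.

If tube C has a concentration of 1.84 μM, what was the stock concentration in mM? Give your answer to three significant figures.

Step 1: 0.12 mL + 450 μL = 0.57 mL total → factor 0.57/0.12 = 4.75
Step 2: 140 μL + 4100 μL = 4240 μL total → factor 4240/140 = 30.286
Step 3: 0.45 mL + 3800 μL = 4.25 mL total → factor 4.25/0.45 = 9.4444
Overall dilution factor = 4.75 × 30.286 × 9.4444 = 1358.7
Stock = 1.84 μM × 1358.7 = 2500 μM = 2.50 mM

2.50 mM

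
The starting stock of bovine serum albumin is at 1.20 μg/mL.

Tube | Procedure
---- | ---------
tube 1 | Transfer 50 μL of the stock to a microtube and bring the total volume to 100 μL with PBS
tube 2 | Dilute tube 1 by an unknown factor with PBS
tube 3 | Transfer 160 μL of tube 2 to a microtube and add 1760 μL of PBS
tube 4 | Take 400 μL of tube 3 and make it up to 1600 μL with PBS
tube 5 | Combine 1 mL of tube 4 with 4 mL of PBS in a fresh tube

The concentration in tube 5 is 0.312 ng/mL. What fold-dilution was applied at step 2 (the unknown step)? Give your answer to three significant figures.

8.01-fold

Step 1: 50 μL brought to 100 μL → factor 100/50 = 2
Step 2: unknown factor x
Step 3: 160 μL + 1760 μL = 1920 μL total → factor 1920/160 = 12
Step 4: 400 μL brought to 1600 μL → factor 1600/400 = 4
Step 5: 1 mL + 4 mL = 5 mL total → factor 5/1 = 5
Product of known-step factors = 480
Overall factor = 1.20 μg/mL / (0.312 ng/mL) = 3846.2
x = 3846.2 / 480 = 8.01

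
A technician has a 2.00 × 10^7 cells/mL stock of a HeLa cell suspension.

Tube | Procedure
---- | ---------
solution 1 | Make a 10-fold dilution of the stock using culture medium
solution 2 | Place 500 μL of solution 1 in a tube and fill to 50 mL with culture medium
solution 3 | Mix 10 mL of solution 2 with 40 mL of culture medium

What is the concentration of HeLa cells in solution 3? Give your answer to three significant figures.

Step 1: 10-fold → factor 10
Step 2: 500 μL brought to 50 mL → factor 50000/500 = 100
Step 3: 10 mL + 40 mL = 50 mL total → factor 50/10 = 5
Overall dilution factor = 10 × 100 × 5 = 5000
Final = 2.00 × 10^7 cells/mL / 5000 = 4.00 × 10^3 cells/mL

4.00 × 10^3 cells/mL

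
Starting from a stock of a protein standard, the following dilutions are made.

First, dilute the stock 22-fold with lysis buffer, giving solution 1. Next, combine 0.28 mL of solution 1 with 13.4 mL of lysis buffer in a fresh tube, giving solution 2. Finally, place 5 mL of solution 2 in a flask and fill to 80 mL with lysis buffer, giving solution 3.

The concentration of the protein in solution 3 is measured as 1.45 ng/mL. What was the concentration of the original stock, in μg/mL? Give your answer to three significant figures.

24.9 μg/mL

Step 1: 22-fold → factor 22
Step 2: 0.28 mL + 13.4 mL = 13.68 mL total → factor 13.68/0.28 = 48.857
Step 3: 5 mL brought to 80 mL → factor 80/5 = 16
Overall dilution factor = 22 × 48.857 × 16 = 17198
Stock = 1.45 ng/mL × 17198 = 2.494 × 10^4 ng/mL = 24.9 μg/mL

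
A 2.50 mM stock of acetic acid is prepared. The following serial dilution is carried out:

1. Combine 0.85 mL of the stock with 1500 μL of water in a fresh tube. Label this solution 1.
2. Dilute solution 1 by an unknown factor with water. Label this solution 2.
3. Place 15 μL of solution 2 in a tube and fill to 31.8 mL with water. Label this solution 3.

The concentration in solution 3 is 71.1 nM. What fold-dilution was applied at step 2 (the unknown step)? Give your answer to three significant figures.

6.00-fold

Step 1: 0.85 mL + 1500 μL = 2.35 mL total → factor 2.35/0.85 = 2.7647
Step 2: unknown factor x
Step 3: 15 μL brought to 31.8 mL → factor 31800/15 = 2120
Product of known-step factors = 5861.2
Overall factor = 2.50 mM / (71.1 nM) = 35162
x = 35162 / 5861.2 = 6.00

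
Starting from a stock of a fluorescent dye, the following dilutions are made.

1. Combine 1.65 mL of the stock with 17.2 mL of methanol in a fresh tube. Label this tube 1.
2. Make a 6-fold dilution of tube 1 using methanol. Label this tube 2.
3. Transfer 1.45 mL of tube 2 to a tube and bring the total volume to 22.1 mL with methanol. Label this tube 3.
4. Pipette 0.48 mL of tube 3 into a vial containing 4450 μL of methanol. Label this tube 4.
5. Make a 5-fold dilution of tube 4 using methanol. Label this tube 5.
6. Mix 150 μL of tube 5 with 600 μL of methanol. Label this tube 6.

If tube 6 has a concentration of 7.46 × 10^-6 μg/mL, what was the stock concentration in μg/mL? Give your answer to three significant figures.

2.00 μg/mL

Step 1: 1.65 mL + 17.2 mL = 18.85 mL total → factor 18.85/1.65 = 11.424
Step 2: 6-fold → factor 6
Step 3: 1.45 mL brought to 22.1 mL → factor 22.1/1.45 = 15.241
Step 4: 0.48 mL + 4450 μL = 4.93 mL total → factor 4.93/0.48 = 10.271
Step 5: 5-fold → factor 5
Step 6: 150 μL + 600 μL = 750 μL total → factor 750/150 = 5
Overall dilution factor = 11.424 × 6 × 15.241 × 10.271 × 5 × 5 = 2.6826 × 10^5
Stock = 7.46 × 10^-6 μg/mL × 2.6826 × 10^5 = 2.00 μg/mL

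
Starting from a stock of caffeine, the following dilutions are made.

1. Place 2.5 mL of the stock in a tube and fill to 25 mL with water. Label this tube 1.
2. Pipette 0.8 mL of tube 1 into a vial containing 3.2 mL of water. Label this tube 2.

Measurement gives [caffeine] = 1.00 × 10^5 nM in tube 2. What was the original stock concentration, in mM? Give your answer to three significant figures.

Step 1: 2.5 mL brought to 25 mL → factor 25/2.5 = 10
Step 2: 0.8 mL + 3.2 mL = 4 mL total → factor 4/0.8 = 5
Overall dilution factor = 10 × 5 = 50
Stock = 1.00 × 10^5 nM × 50 = 5.000 × 10^6 nM = 5.00 mM

5.00 mM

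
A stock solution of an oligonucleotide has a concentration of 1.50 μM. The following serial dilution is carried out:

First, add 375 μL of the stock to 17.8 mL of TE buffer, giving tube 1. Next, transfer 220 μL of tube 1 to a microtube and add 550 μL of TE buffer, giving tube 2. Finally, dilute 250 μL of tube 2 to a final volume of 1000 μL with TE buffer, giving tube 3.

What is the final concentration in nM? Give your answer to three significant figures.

Step 1: 375 μL + 17.8 mL = 18175 μL total → factor 18175/375 = 48.467
Step 2: 220 μL + 550 μL = 770 μL total → factor 770/220 = 3.5
Step 3: 250 μL brought to 1000 μL → factor 1000/250 = 4
Overall dilution factor = 48.467 × 3.5 × 4 = 678.53
Final = 1.50 μM / 678.53 = 0.002211 μM = 2.21 nM

2.21 nM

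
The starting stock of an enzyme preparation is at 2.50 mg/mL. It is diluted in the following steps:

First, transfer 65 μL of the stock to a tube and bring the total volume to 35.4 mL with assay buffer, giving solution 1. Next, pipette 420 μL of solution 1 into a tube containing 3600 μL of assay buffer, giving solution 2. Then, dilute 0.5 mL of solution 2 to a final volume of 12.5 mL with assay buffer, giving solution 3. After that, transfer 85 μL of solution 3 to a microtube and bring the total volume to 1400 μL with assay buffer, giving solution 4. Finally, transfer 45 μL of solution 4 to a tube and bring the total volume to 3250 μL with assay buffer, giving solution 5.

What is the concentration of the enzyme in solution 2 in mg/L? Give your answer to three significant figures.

Step 1: 65 μL brought to 35.4 mL → factor 35400/65 = 544.62
Step 2: 420 μL + 3600 μL = 4020 μL total → factor 4020/420 = 9.5714
Dilution factor through solution 2 = 544.62 × 9.5714 = 5212.7
[solution 2] = 2.50 mg/mL / 5212.7 = 0.0004796 mg/mL = 0.480 mg/L

0.480 mg/L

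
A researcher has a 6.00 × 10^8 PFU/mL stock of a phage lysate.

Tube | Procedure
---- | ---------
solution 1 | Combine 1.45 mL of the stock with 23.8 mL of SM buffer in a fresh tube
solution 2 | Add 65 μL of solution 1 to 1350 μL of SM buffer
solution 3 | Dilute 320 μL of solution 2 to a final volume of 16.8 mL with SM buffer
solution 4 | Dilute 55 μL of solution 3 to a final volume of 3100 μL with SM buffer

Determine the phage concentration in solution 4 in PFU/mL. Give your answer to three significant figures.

535 PFU/mL

Step 1: 1.45 mL + 23.8 mL = 25.25 mL total → factor 25.25/1.45 = 17.414
Step 2: 65 μL + 1350 μL = 1415 μL total → factor 1415/65 = 21.769
Step 3: 320 μL brought to 16.8 mL → factor 16800/320 = 52.5
Step 4: 55 μL brought to 3100 μL → factor 3100/55 = 56.364
Overall dilution factor = 17.414 × 21.769 × 52.5 × 56.364 = 1.1217 × 10^6
Final = 6.00 × 10^8 PFU/mL / 1.1217 × 10^6 = 535 PFU/mL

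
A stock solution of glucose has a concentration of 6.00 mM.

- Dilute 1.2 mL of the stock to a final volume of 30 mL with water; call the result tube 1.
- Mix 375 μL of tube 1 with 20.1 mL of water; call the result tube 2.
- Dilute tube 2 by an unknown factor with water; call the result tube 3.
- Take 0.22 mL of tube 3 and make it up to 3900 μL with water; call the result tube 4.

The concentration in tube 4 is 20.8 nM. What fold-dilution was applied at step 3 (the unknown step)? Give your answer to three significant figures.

11.9-fold

Step 1: 1.2 mL brought to 30 mL → factor 30/1.2 = 25
Step 2: 375 μL + 20.1 mL = 20475 μL total → factor 20475/375 = 54.6
Step 3: unknown factor x
Step 4: 0.22 mL brought to 3900 μL → factor 3.9/0.22 = 17.727
Product of known-step factors = 24198
Overall factor = 6.00 mM / (20.8 nM) = 2.8846 × 10^5
x = 2.8846 × 10^5 / 24198 = 11.9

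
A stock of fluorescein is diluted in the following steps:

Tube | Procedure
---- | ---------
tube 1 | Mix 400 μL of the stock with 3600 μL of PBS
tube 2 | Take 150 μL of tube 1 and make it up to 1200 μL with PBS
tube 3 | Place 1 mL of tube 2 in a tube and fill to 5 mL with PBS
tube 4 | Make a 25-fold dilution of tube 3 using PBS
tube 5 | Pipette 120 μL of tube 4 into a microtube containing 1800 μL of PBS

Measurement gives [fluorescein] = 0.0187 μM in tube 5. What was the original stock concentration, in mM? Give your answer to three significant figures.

2.99 mM

Step 1: 400 μL + 3600 μL = 4000 μL total → factor 4000/400 = 10
Step 2: 150 μL brought to 1200 μL → factor 1200/150 = 8
Step 3: 1 mL brought to 5 mL → factor 5/1 = 5
Step 4: 25-fold → factor 25
Step 5: 120 μL + 1800 μL = 1920 μL total → factor 1920/120 = 16
Overall dilution factor = 10 × 8 × 5 × 25 × 16 = 1.6 × 10^5
Stock = 0.0187 μM × 1.6 × 10^5 = 2992 μM = 2.99 mM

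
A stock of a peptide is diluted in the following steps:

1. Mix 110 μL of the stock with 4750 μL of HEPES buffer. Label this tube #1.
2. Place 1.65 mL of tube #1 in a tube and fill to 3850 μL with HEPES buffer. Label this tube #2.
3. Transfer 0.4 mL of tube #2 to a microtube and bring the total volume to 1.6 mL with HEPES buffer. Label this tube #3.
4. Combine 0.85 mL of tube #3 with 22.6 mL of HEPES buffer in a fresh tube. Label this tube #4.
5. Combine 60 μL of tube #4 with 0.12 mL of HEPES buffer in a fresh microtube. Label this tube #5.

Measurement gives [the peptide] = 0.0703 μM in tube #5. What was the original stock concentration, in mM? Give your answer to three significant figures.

2.40 mM

Step 1: 110 μL + 4750 μL = 4860 μL total → factor 4860/110 = 44.182
Step 2: 1.65 mL brought to 3850 μL → factor 3.85/1.65 = 2.3333
Step 3: 0.4 mL brought to 1.6 mL → factor 1.6/0.4 = 4
Step 4: 0.85 mL + 22.6 mL = 23.45 mL total → factor 23.45/0.85 = 27.588
Step 5: 60 μL + 0.12 mL = 180 μL total → factor 180/60 = 3
Overall dilution factor = 44.182 × 2.3333 × 4 × 27.588 × 3 = 34129
Stock = 0.0703 μM × 34129 = 2399 μM = 2.40 mM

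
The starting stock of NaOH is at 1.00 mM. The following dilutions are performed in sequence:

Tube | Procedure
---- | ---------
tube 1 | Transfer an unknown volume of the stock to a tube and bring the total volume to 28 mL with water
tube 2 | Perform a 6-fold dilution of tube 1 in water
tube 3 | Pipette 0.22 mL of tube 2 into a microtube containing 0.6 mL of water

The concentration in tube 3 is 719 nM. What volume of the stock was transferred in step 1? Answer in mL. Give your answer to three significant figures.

0.450 mL

Step 1: v brought to 28 mL → factor = 28 mL/v
Step 2: 6-fold → factor 6
Step 3: 0.22 mL + 0.6 mL = 0.82 mL total → factor 0.82/0.22 = 3.7273
Product of known-step factors = 22.364
Overall factor = 1.00 mM / (719 nM) = 1390.8
Step-1 factor = 1390.8 / 22.364 = 62.191
v = 28 mL / 62.191 = 0.450 mL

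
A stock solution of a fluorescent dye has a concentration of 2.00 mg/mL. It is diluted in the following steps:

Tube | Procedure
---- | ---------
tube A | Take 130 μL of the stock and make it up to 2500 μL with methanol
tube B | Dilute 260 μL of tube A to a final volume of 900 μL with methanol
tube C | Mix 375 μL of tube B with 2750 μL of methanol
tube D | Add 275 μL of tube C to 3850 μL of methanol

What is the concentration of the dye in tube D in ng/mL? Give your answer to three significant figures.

240 ng/mL

Step 1: 130 μL brought to 2500 μL → factor 2500/130 = 19.231
Step 2: 260 μL brought to 900 μL → factor 900/260 = 3.4615
Step 3: 375 μL + 2750 μL = 3125 μL total → factor 3125/375 = 8.3333
Step 4: 275 μL + 3850 μL = 4125 μL total → factor 4125/275 = 15
Overall dilution factor = 19.231 × 3.4615 × 8.3333 × 15 = 8321
Final = 2.00 mg/mL / 8321 = 0.0002404 mg/mL = 240 ng/mL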